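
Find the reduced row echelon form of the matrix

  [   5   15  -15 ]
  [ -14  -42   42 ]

[[1, 3, -3], [0, 0, 0]]

R1 → 1/5·R1
  [   1    3  -3 ]
  [ -14  -42  42 ]
R2 → R2 + 14·R1
  [ 1  3  -3 ]
  [ 0  0   0 ]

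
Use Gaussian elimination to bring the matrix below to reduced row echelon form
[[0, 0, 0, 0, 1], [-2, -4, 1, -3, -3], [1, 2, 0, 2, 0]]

Swap R1 and R2.
  [ -2  -4  1  -3  -3 ]
  [  0   0  0   0   1 ]
  [  1   2  0   2   0 ]
Multiply R1 by -1/2.
  [ 1  2  -1/2  3/2  3/2 ]
  [ 0  0     0    0    1 ]
  [ 1  2     0    2    0 ]
Subtract R1 from R3.
  [ 1  2  -1/2  3/2   3/2 ]
  [ 0  0     0    0     1 ]
  [ 0  0   1/2  1/2  -3/2 ]
Swap R2 and R3.
  [ 1  2  -1/2  3/2   3/2 ]
  [ 0  0   1/2  1/2  -3/2 ]
  [ 0  0     0    0     1 ]
Multiply R2 by 2.
  [ 1  2  -1/2  3/2  3/2 ]
  [ 0  0     1    1   -3 ]
  [ 0  0     0    0    1 ]
Add 3 times R3 to R2.
  [ 1  2  -1/2  3/2  3/2 ]
  [ 0  0     1    1    0 ]
  [ 0  0     0    0    1 ]
Subtract 3/2 times R3 from R1.
  [ 1  2  -1/2  3/2  0 ]
  [ 0  0     1    1  0 ]
  [ 0  0     0    0  1 ]
Add 1/2 times R2 to R1.
  [ 1  2  0  2  0 ]
  [ 0  0  1  1  0 ]
  [ 0  0  0  0  1 ]

[[1, 2, 0, 2, 0], [0, 0, 1, 1, 0], [0, 0, 0, 0, 1]]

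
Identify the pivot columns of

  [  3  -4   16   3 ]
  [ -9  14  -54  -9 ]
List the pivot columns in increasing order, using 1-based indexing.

Multiply ρ1 by 1/3.
  [  1  -4/3  16/3   1 ]
  [ -9    14   -54  -9 ]
Add 9 times ρ1 to ρ2.
  [ 1  -4/3  16/3  1 ]
  [ 0     2    -6  0 ]
Multiply ρ2 by 1/2.
  [ 1  -4/3  16/3  1 ]
  [ 0     1    -3  0 ]
Add 4/3 times ρ2 to ρ1.
  [ 1  0  4/3  1 ]
  [ 0  1   -3  0 ]
Pivot columns are the columns containing a leading 1.

1, 2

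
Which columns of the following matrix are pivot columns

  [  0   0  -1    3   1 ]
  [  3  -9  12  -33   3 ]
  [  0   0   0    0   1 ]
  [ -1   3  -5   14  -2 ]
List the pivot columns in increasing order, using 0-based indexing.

0, 2, 4

R1 ↔ R2
R1 := 1/3·R1
R4 := R4 + R1
R2 := -1·R2
R4 := R4 + R2
R4 := R4 + 2·R3
R2 := R2 + R3
R1 := R1 − R3
R1 := R1 − 4·R2
Pivot columns are the columns containing a leading 1.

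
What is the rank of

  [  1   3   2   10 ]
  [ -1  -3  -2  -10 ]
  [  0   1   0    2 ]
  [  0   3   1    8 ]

r2 ← r2 + r1
r2 <-> r3
r4 ← r4 − 3·r2
r3 <-> r4
r1 ← r1 − 2·r3
r1 ← r1 − 3·r2
The reduced form has 3 nonzero rows.

rank = 3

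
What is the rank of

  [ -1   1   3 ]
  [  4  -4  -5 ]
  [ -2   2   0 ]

Multiply r1 by -1.
  [  1  -1  -3 ]
  [  4  -4  -5 ]
  [ -2   2   0 ]
Subtract 4 times r1 from r2.
  [  1  -1  -3 ]
  [  0   0   7 ]
  [ -2   2   0 ]
Add 2 times r1 to r3.
  [ 1  -1  -3 ]
  [ 0   0   7 ]
  [ 0   0  -6 ]
Multiply r2 by 1/7.
  [ 1  -1  -3 ]
  [ 0   0   1 ]
  [ 0   0  -6 ]
Add 6 times r2 to r3.
  [ 1  -1  -3 ]
  [ 0   0   1 ]
  [ 0   0   0 ]
Add 3 times r2 to r1.
  [ 1  -1  0 ]
  [ 0   0  1 ]
  [ 0   0  0 ]
The reduced form has 2 nonzero rows.

rank = 2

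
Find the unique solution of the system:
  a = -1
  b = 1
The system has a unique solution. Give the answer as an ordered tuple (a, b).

Form the augmented matrix and row-reduce:
  [ 1  0  |  -1 ]
  [ 0  1  |   1 ]
Reading off the last column: a = -1, b = 1.

(-1, 1)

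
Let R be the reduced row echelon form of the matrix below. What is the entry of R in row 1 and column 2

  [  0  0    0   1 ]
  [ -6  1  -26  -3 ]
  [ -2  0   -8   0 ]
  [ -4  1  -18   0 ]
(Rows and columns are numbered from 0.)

-2

Swap R1 and R2.
  [ -6  1  -26  -3 ]
  [  0  0    0   1 ]
  [ -2  0   -8   0 ]
  [ -4  1  -18   0 ]
Multiply R1 by -1/6.
  [  1  -1/6  13/3  1/2 ]
  [  0     0     0    1 ]
  [ -2     0    -8    0 ]
  [ -4     1   -18    0 ]
Add 2 times R1 to R3.
  [  1  -1/6  13/3  1/2 ]
  [  0     0     0    1 ]
  [  0  -1/3   2/3    1 ]
  [ -4     1   -18    0 ]
Add 4 times R1 to R4.
  [ 1  -1/6  13/3  1/2 ]
  [ 0     0     0    1 ]
  [ 0  -1/3   2/3    1 ]
  [ 0   1/3  -2/3    2 ]
Swap R2 and R3.
  [ 1  -1/6  13/3  1/2 ]
  [ 0  -1/3   2/3    1 ]
  [ 0     0     0    1 ]
  [ 0   1/3  -2/3    2 ]
Multiply R2 by -3.
  [ 1  -1/6  13/3  1/2 ]
  [ 0     1    -2   -3 ]
  [ 0     0     0    1 ]
  [ 0   1/3  -2/3    2 ]
Subtract 1/3 times R2 from R4.
  [ 1  -1/6  13/3  1/2 ]
  [ 0     1    -2   -3 ]
  [ 0     0     0    1 ]
  [ 0     0     0    3 ]
Subtract 3 times R3 from R4.
  [ 1  -1/6  13/3  1/2 ]
  [ 0     1    -2   -3 ]
  [ 0     0     0    1 ]
  [ 0     0     0    0 ]
Add 3 times R3 to R2.
  [ 1  -1/6  13/3  1/2 ]
  [ 0     1    -2    0 ]
  [ 0     0     0    1 ]
  [ 0     0     0    0 ]
Subtract 1/2 times R3 from R1.
  [ 1  -1/6  13/3  0 ]
  [ 0     1    -2  0 ]
  [ 0     0     0  1 ]
  [ 0     0     0  0 ]
Add 1/6 times R2 to R1.
  [ 1  0   4  0 ]
  [ 0  1  -2  0 ]
  [ 0  0   0  1 ]
  [ 0  0   0  0 ]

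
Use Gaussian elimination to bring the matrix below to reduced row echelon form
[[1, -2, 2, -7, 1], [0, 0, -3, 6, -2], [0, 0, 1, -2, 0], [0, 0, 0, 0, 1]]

R2 -> -1/3·R2
  [ 1  -2  2  -7    1 ]
  [ 0   0  1  -2  2/3 ]
  [ 0   0  1  -2    0 ]
  [ 0   0  0   0    1 ]
R3 -> R3 − R2
  [ 1  -2  2  -7     1 ]
  [ 0   0  1  -2   2/3 ]
  [ 0   0  0   0  -2/3 ]
  [ 0   0  0   0     1 ]
R3 -> -3/2·R3
  [ 1  -2  2  -7    1 ]
  [ 0   0  1  -2  2/3 ]
  [ 0   0  0   0    1 ]
  [ 0   0  0   0    1 ]
R4 -> R4 − R3
  [ 1  -2  2  -7    1 ]
  [ 0   0  1  -2  2/3 ]
  [ 0   0  0   0    1 ]
  [ 0   0  0   0    0 ]
R2 -> R2 − 2/3·R3
  [ 1  -2  2  -7  1 ]
  [ 0   0  1  -2  0 ]
  [ 0   0  0   0  1 ]
  [ 0   0  0   0  0 ]
R1 -> R1 − R3
  [ 1  -2  2  -7  0 ]
  [ 0   0  1  -2  0 ]
  [ 0   0  0   0  1 ]
  [ 0   0  0   0  0 ]
R1 -> R1 − 2·R2
  [ 1  -2  0  -3  0 ]
  [ 0   0  1  -2  0 ]
  [ 0   0  0   0  1 ]
  [ 0   0  0   0  0 ]

[[1, -2, 0, -3, 0], [0, 0, 1, -2, 0], [0, 0, 0, 0, 1], [0, 0, 0, 0, 0]]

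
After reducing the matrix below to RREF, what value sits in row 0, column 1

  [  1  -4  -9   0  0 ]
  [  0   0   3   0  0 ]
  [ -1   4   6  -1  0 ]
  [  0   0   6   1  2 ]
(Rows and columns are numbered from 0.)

-4

Add r1 to r3.
Multiply r2 by 1/3.
Add 3 times r2 to r3.
Subtract 6 times r2 from r4.
Multiply r3 by -1.
Subtract r3 from r4.
Multiply r4 by 1/2.
Add 9 times r2 to r1.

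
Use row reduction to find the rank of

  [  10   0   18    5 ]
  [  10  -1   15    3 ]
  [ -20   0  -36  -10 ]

r1 ← 1/10·r1
  [   1   0  9/5  1/2 ]
  [  10  -1   15    3 ]
  [ -20   0  -36  -10 ]
r2 ← r2 − 10·r1
  [   1   0  9/5  1/2 ]
  [   0  -1   -3   -2 ]
  [ -20   0  -36  -10 ]
r3 ← r3 + 20·r1
  [ 1   0  9/5  1/2 ]
  [ 0  -1   -3   -2 ]
  [ 0   0    0    0 ]
r2 ← -1·r2
  [ 1  0  9/5  1/2 ]
  [ 0  1    3    2 ]
  [ 0  0    0    0 ]
The reduced form has 2 nonzero rows.

rank = 2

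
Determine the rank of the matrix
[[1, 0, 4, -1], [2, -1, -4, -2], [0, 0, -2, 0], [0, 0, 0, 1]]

R2 ← R2 − 2·R1
  [ 1   0    4  -1 ]
  [ 0  -1  -12   0 ]
  [ 0   0   -2   0 ]
  [ 0   0    0   1 ]
R2 ← -1·R2
  [ 1  0   4  -1 ]
  [ 0  1  12   0 ]
  [ 0  0  -2   0 ]
  [ 0  0   0   1 ]
R3 ← -1/2·R3
  [ 1  0   4  -1 ]
  [ 0  1  12   0 ]
  [ 0  0   1   0 ]
  [ 0  0   0   1 ]
R1 ← R1 + R4
  [ 1  0   4  0 ]
  [ 0  1  12  0 ]
  [ 0  0   1  0 ]
  [ 0  0   0  1 ]
R2 ← R2 − 12·R3
  [ 1  0  4  0 ]
  [ 0  1  0  0 ]
  [ 0  0  1  0 ]
  [ 0  0  0  1 ]
R1 ← R1 − 4·R3
  [ 1  0  0  0 ]
  [ 0  1  0  0 ]
  [ 0  0  1  0 ]
  [ 0  0  0  1 ]
The reduced form has 4 nonzero rows.

rank = 4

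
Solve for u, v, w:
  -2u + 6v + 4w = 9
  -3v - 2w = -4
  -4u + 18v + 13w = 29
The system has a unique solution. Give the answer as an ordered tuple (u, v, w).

(-1/2, -2/3, 3)

Form the augmented matrix and row-reduce:
  [ -2   6   4  |   9 ]
  [  0  -3  -2  |  -4 ]
  [ -4  18  13  |  29 ]
ρ1 ← -1/2·ρ1
  [  1  -3  -2  |  -9/2 ]
  [  0  -3  -2  |    -4 ]
  [ -4  18  13  |    29 ]
ρ3 ← ρ3 + 4·ρ1
  [ 1  -3  -2  |  -9/2 ]
  [ 0  -3  -2  |    -4 ]
  [ 0   6   5  |    11 ]
ρ2 ← -1/3·ρ2
  [ 1  -3   -2  |  -9/2 ]
  [ 0   1  2/3  |   4/3 ]
  [ 0   6    5  |    11 ]
ρ3 ← ρ3 − 6·ρ2
  [ 1  -3   -2  |  -9/2 ]
  [ 0   1  2/3  |   4/3 ]
  [ 0   0    1  |     3 ]
ρ2 ← ρ2 − 2/3·ρ3
  [ 1  -3  -2  |  -9/2 ]
  [ 0   1   0  |  -2/3 ]
  [ 0   0   1  |     3 ]
ρ1 ← ρ1 + 2·ρ3
  [ 1  -3  0  |   3/2 ]
  [ 0   1  0  |  -2/3 ]
  [ 0   0  1  |     3 ]
ρ1 ← ρ1 + 3·ρ2
  [ 1  0  0  |  -1/2 ]
  [ 0  1  0  |  -2/3 ]
  [ 0  0  1  |     3 ]
Reading off the last column: u = -1/2, v = -2/3, w = 3.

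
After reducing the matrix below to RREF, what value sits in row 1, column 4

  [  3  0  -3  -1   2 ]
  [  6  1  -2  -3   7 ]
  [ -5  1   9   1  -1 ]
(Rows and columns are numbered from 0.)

r1 → 1/3·r1
  [  1  0  -1  -1/3  2/3 ]
  [  6  1  -2    -3    7 ]
  [ -5  1   9     1   -1 ]
r2 → r2 − 6·r1
  [  1  0  -1  -1/3  2/3 ]
  [  0  1   4    -1    3 ]
  [ -5  1   9     1   -1 ]
r3 → r3 + 5·r1
  [ 1  0  -1  -1/3  2/3 ]
  [ 0  1   4    -1    3 ]
  [ 0  1   4  -2/3  7/3 ]
r3 → r3 − r2
  [ 1  0  -1  -1/3   2/3 ]
  [ 0  1   4    -1     3 ]
  [ 0  0   0   1/3  -2/3 ]
r3 → 3·r3
  [ 1  0  -1  -1/3  2/3 ]
  [ 0  1   4    -1    3 ]
  [ 0  0   0     1   -2 ]
r2 → r2 + r3
  [ 1  0  -1  -1/3  2/3 ]
  [ 0  1   4     0    1 ]
  [ 0  0   0     1   -2 ]
r1 → r1 + 1/3·r3
  [ 1  0  -1  0   0 ]
  [ 0  1   4  0   1 ]
  [ 0  0   0  1  -2 ]

1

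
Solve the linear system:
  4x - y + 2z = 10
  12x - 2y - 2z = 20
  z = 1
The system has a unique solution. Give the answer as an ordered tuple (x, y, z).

(3/2, -2, 1)

Form the augmented matrix and row-reduce:
  [  4  -1   2  |  10 ]
  [ 12  -2  -2  |  20 ]
  [  0   0   1  |   1 ]
R1 := 1/4·R1
  [  1  -1/4  1/2  |  5/2 ]
  [ 12    -2   -2  |   20 ]
  [  0     0    1  |    1 ]
R2 := R2 − 12·R1
  [ 1  -1/4  1/2  |  5/2 ]
  [ 0     1   -8  |  -10 ]
  [ 0     0    1  |    1 ]
R2 := R2 + 8·R3
  [ 1  -1/4  1/2  |  5/2 ]
  [ 0     1    0  |   -2 ]
  [ 0     0    1  |    1 ]
R1 := R1 − 1/2·R3
  [ 1  -1/4  0  |   2 ]
  [ 0     1  0  |  -2 ]
  [ 0     0  1  |   1 ]
R1 := R1 + 1/4·R2
  [ 1  0  0  |  3/2 ]
  [ 0  1  0  |   -2 ]
  [ 0  0  1  |    1 ]
Reading off the last column: x = 3/2, y = -2, z = 1.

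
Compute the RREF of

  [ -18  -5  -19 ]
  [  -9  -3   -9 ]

[[1, 0, 4/3], [0, 1, -1]]

r1 -> -1/18·r1
r2 -> r2 + 9·r1
r2 -> -2·r2
r1 -> r1 − 5/18·r2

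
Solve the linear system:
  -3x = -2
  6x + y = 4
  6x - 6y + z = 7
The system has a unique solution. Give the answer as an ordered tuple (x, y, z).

Form the augmented matrix and row-reduce:
  [ -3   0  0  |  -2 ]
  [  6   1  0  |   4 ]
  [  6  -6  1  |   7 ]
R1 := -1/3·R1
  [ 1   0  0  |  2/3 ]
  [ 6   1  0  |    4 ]
  [ 6  -6  1  |    7 ]
R2 := R2 − 6·R1
  [ 1   0  0  |  2/3 ]
  [ 0   1  0  |    0 ]
  [ 6  -6  1  |    7 ]
R3 := R3 − 6·R1
  [ 1   0  0  |  2/3 ]
  [ 0   1  0  |    0 ]
  [ 0  -6  1  |    3 ]
R3 := R3 + 6·R2
  [ 1  0  0  |  2/3 ]
  [ 0  1  0  |    0 ]
  [ 0  0  1  |    3 ]
Reading off the last column: x = 2/3, y = 0, z = 3.

(2/3, 0, 3)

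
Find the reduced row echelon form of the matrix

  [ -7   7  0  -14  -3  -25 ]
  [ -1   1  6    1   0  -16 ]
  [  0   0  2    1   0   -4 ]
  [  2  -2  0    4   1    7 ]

Multiply r1 by -1/7.
  [  1  -1  0  2  3/7  25/7 ]
  [ -1   1  6  1    0   -16 ]
  [  0   0  2  1    0    -4 ]
  [  2  -2  0  4    1     7 ]
Add r1 to r2.
  [ 1  -1  0  2  3/7   25/7 ]
  [ 0   0  6  3  3/7  -87/7 ]
  [ 0   0  2  1    0     -4 ]
  [ 2  -2  0  4    1      7 ]
Subtract 2 times r1 from r4.
  [ 1  -1  0  2  3/7   25/7 ]
  [ 0   0  6  3  3/7  -87/7 ]
  [ 0   0  2  1    0     -4 ]
  [ 0   0  0  0  1/7   -1/7 ]
Multiply r2 by 1/6.
  [ 1  -1  0    2   3/7    25/7 ]
  [ 0   0  1  1/2  1/14  -29/14 ]
  [ 0   0  2    1     0      -4 ]
  [ 0   0  0    0   1/7    -1/7 ]
Subtract 2 times r2 from r3.
  [ 1  -1  0    2   3/7    25/7 ]
  [ 0   0  1  1/2  1/14  -29/14 ]
  [ 0   0  0    0  -1/7     1/7 ]
  [ 0   0  0    0   1/7    -1/7 ]
Multiply r3 by -7.
  [ 1  -1  0    2   3/7    25/7 ]
  [ 0   0  1  1/2  1/14  -29/14 ]
  [ 0   0  0    0     1      -1 ]
  [ 0   0  0    0   1/7    -1/7 ]
Subtract 1/7 times r3 from r4.
  [ 1  -1  0    2   3/7    25/7 ]
  [ 0   0  1  1/2  1/14  -29/14 ]
  [ 0   0  0    0     1      -1 ]
  [ 0   0  0    0     0       0 ]
Subtract 1/14 times r3 from r2.
  [ 1  -1  0    2  3/7  25/7 ]
  [ 0   0  1  1/2    0    -2 ]
  [ 0   0  0    0    1    -1 ]
  [ 0   0  0    0    0     0 ]
Subtract 3/7 times r3 from r1.
  [ 1  -1  0    2  0   4 ]
  [ 0   0  1  1/2  0  -2 ]
  [ 0   0  0    0  1  -1 ]
  [ 0   0  0    0  0   0 ]

[[1, -1, 0, 2, 0, 4], [0, 0, 1, 1/2, 0, -2], [0, 0, 0, 0, 1, -1], [0, 0, 0, 0, 0, 0]]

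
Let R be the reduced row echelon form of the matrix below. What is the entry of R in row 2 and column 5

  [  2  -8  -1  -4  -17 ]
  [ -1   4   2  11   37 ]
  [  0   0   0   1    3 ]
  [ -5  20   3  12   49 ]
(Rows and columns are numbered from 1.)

R1 ← 1/2·R1
  [  1  -4  -1/2  -2  -17/2 ]
  [ -1   4     2  11     37 ]
  [  0   0     0   1      3 ]
  [ -5  20     3  12     49 ]
R2 ← R2 + R1
  [  1  -4  -1/2  -2  -17/2 ]
  [  0   0   3/2   9   57/2 ]
  [  0   0     0   1      3 ]
  [ -5  20     3  12     49 ]
R4 ← R4 + 5·R1
  [ 1  -4  -1/2  -2  -17/2 ]
  [ 0   0   3/2   9   57/2 ]
  [ 0   0     0   1      3 ]
  [ 0   0   1/2   2   13/2 ]
R2 ← 2/3·R2
  [ 1  -4  -1/2  -2  -17/2 ]
  [ 0   0     1   6     19 ]
  [ 0   0     0   1      3 ]
  [ 0   0   1/2   2   13/2 ]
R4 ← R4 − 1/2·R2
  [ 1  -4  -1/2  -2  -17/2 ]
  [ 0   0     1   6     19 ]
  [ 0   0     0   1      3 ]
  [ 0   0     0  -1     -3 ]
R4 ← R4 + R3
  [ 1  -4  -1/2  -2  -17/2 ]
  [ 0   0     1   6     19 ]
  [ 0   0     0   1      3 ]
  [ 0   0     0   0      0 ]
R2 ← R2 − 6·R3
  [ 1  -4  -1/2  -2  -17/2 ]
  [ 0   0     1   0      1 ]
  [ 0   0     0   1      3 ]
  [ 0   0     0   0      0 ]
R1 ← R1 + 2·R3
  [ 1  -4  -1/2  0  -5/2 ]
  [ 0   0     1  0     1 ]
  [ 0   0     0  1     3 ]
  [ 0   0     0  0     0 ]
R1 ← R1 + 1/2·R2
  [ 1  -4  0  0  -2 ]
  [ 0   0  1  0   1 ]
  [ 0   0  0  1   3 ]
  [ 0   0  0  0   0 ]

1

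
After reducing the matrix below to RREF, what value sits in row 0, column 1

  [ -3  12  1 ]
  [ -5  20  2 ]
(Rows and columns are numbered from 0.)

-4

Multiply R1 by -1/3.
Add 5 times R1 to R2.
Multiply R2 by 3.
Add 1/3 times R2 to R1.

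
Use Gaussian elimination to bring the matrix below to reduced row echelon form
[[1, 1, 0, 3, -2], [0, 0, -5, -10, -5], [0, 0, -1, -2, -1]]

Multiply R2 by -1/5.
Add R2 to R3.

[[1, 1, 0, 3, -2], [0, 0, 1, 2, 1], [0, 0, 0, 0, 0]]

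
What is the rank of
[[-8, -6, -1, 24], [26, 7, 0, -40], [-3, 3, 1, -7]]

ρ1 ← -1/8·ρ1
ρ2 ← ρ2 − 26·ρ1
ρ3 ← ρ3 + 3·ρ1
ρ2 ← -2/25·ρ2
ρ3 ← ρ3 − 21/4·ρ2
ρ3 ← 100·ρ3
ρ2 ← ρ2 − 13/50·ρ3
ρ1 ← ρ1 − 1/8·ρ3
ρ1 ← ρ1 − 3/4·ρ2
The reduced form has 3 nonzero rows.

rank = 3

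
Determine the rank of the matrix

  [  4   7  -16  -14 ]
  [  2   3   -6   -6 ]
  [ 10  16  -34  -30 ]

rank = 3

Multiply r1 by 1/4.
  [  1  7/4   -4  -7/2 ]
  [  2    3   -6    -6 ]
  [ 10   16  -34   -30 ]
Subtract 2 times r1 from r2.
  [  1   7/4   -4  -7/2 ]
  [  0  -1/2    2     1 ]
  [ 10    16  -34   -30 ]
Subtract 10 times r1 from r3.
  [ 1   7/4  -4  -7/2 ]
  [ 0  -1/2   2     1 ]
  [ 0  -3/2   6     5 ]
Multiply r2 by -2.
  [ 1   7/4  -4  -7/2 ]
  [ 0     1  -4    -2 ]
  [ 0  -3/2   6     5 ]
Add 3/2 times r2 to r3.
  [ 1  7/4  -4  -7/2 ]
  [ 0    1  -4    -2 ]
  [ 0    0   0     2 ]
Multiply r3 by 1/2.
  [ 1  7/4  -4  -7/2 ]
  [ 0    1  -4    -2 ]
  [ 0    0   0     1 ]
Add 2 times r3 to r2.
  [ 1  7/4  -4  -7/2 ]
  [ 0    1  -4     0 ]
  [ 0    0   0     1 ]
Add 7/2 times r3 to r1.
  [ 1  7/4  -4  0 ]
  [ 0    1  -4  0 ]
  [ 0    0   0  1 ]
Subtract 7/4 times r2 from r1.
  [ 1  0   3  0 ]
  [ 0  1  -4  0 ]
  [ 0  0   0  1 ]
The reduced form has 3 nonzero rows.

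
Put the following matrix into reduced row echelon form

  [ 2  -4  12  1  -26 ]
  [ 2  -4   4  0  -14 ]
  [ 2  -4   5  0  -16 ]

[[1, -2, 0, 0, -3], [0, 0, 1, 0, -2], [0, 0, 0, 1, 4]]

Multiply r1 by 1/2.
Subtract 2 times r1 from r2.
Subtract 2 times r1 from r3.
Multiply r2 by -1/8.
Add 7 times r2 to r3.
Multiply r3 by -8.
Subtract 1/8 times r3 from r2.
Subtract 1/2 times r3 from r1.
Subtract 6 times r2 from r1.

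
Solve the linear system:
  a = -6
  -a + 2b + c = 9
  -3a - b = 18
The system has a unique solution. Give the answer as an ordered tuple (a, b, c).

(-6, 0, 3)

Form the augmented matrix and row-reduce:
  [  1   0  0  |  -6 ]
  [ -1   2  1  |   9 ]
  [ -3  -1  0  |  18 ]
ρ2 -> ρ2 + ρ1
  [  1   0  0  |  -6 ]
  [  0   2  1  |   3 ]
  [ -3  -1  0  |  18 ]
ρ3 -> ρ3 + 3·ρ1
  [ 1   0  0  |  -6 ]
  [ 0   2  1  |   3 ]
  [ 0  -1  0  |   0 ]
ρ2 -> 1/2·ρ2
  [ 1   0    0  |   -6 ]
  [ 0   1  1/2  |  3/2 ]
  [ 0  -1    0  |    0 ]
ρ3 -> ρ3 + ρ2
  [ 1  0    0  |   -6 ]
  [ 0  1  1/2  |  3/2 ]
  [ 0  0  1/2  |  3/2 ]
ρ3 -> 2·ρ3
  [ 1  0    0  |   -6 ]
  [ 0  1  1/2  |  3/2 ]
  [ 0  0    1  |    3 ]
ρ2 -> ρ2 − 1/2·ρ3
  [ 1  0  0  |  -6 ]
  [ 0  1  0  |   0 ]
  [ 0  0  1  |   3 ]
Reading off the last column: a = -6, b = 0, c = 3.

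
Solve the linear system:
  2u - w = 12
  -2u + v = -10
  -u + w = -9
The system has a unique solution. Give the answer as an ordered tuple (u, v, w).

Form the augmented matrix and row-reduce:
  [  2  0  -1  |   12 ]
  [ -2  1   0  |  -10 ]
  [ -1  0   1  |   -9 ]
r1 -> 1/2·r1
r2 -> r2 + 2·r1
r3 -> r3 + r1
r3 -> 2·r3
r2 -> r2 + r3
r1 -> r1 + 1/2·r3
Reading off the last column: u = 3, v = -4, w = -6.

(3, -4, -6)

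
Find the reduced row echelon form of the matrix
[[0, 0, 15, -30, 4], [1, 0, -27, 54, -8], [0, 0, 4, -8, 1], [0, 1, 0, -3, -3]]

[[1, 0, 0, 0, 0], [0, 1, 0, -3, 0], [0, 0, 1, -2, 0], [0, 0, 0, 0, 1]]

R1 <=> R2
  [ 1  0  -27   54  -8 ]
  [ 0  0   15  -30   4 ]
  [ 0  0    4   -8   1 ]
  [ 0  1    0   -3  -3 ]
R2 <=> R4
  [ 1  0  -27   54  -8 ]
  [ 0  1    0   -3  -3 ]
  [ 0  0    4   -8   1 ]
  [ 0  0   15  -30   4 ]
R3 -> 1/4·R3
  [ 1  0  -27   54   -8 ]
  [ 0  1    0   -3   -3 ]
  [ 0  0    1   -2  1/4 ]
  [ 0  0   15  -30    4 ]
R4 -> R4 − 15·R3
  [ 1  0  -27  54   -8 ]
  [ 0  1    0  -3   -3 ]
  [ 0  0    1  -2  1/4 ]
  [ 0  0    0   0  1/4 ]
R4 -> 4·R4
  [ 1  0  -27  54   -8 ]
  [ 0  1    0  -3   -3 ]
  [ 0  0    1  -2  1/4 ]
  [ 0  0    0   0    1 ]
R3 -> R3 − 1/4·R4
  [ 1  0  -27  54  -8 ]
  [ 0  1    0  -3  -3 ]
  [ 0  0    1  -2   0 ]
  [ 0  0    0   0   1 ]
R2 -> R2 + 3·R4
  [ 1  0  -27  54  -8 ]
  [ 0  1    0  -3   0 ]
  [ 0  0    1  -2   0 ]
  [ 0  0    0   0   1 ]
R1 -> R1 + 8·R4
  [ 1  0  -27  54  0 ]
  [ 0  1    0  -3  0 ]
  [ 0  0    1  -2  0 ]
  [ 0  0    0   0  1 ]
R1 -> R1 + 27·R3
  [ 1  0  0   0  0 ]
  [ 0  1  0  -3  0 ]
  [ 0  0  1  -2  0 ]
  [ 0  0  0   0  1 ]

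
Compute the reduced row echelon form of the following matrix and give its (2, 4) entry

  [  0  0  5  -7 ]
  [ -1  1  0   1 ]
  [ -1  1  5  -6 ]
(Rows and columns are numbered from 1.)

-7/5

ρ1 ↔ ρ2
  [ -1  1  0   1 ]
  [  0  0  5  -7 ]
  [ -1  1  5  -6 ]
ρ1 ← -1·ρ1
  [  1  -1  0  -1 ]
  [  0   0  5  -7 ]
  [ -1   1  5  -6 ]
ρ3 ← ρ3 + ρ1
  [ 1  -1  0  -1 ]
  [ 0   0  5  -7 ]
  [ 0   0  5  -7 ]
ρ2 ← 1/5·ρ2
  [ 1  -1  0    -1 ]
  [ 0   0  1  -7/5 ]
  [ 0   0  5    -7 ]
ρ3 ← ρ3 − 5·ρ2
  [ 1  -1  0    -1 ]
  [ 0   0  1  -7/5 ]
  [ 0   0  0     0 ]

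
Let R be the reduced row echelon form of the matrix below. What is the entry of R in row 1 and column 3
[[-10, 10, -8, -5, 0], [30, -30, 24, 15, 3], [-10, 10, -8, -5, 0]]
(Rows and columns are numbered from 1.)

R1 → -1/10·R1
  [   1   -1  4/5  1/2  0 ]
  [  30  -30   24   15  3 ]
  [ -10   10   -8   -5  0 ]
R2 → R2 − 30·R1
  [   1  -1  4/5  1/2  0 ]
  [   0   0    0    0  3 ]
  [ -10  10   -8   -5  0 ]
R3 → R3 + 10·R1
  [ 1  -1  4/5  1/2  0 ]
  [ 0   0    0    0  3 ]
  [ 0   0    0    0  0 ]
R2 → 1/3·R2
  [ 1  -1  4/5  1/2  0 ]
  [ 0   0    0    0  1 ]
  [ 0   0    0    0  0 ]

4/5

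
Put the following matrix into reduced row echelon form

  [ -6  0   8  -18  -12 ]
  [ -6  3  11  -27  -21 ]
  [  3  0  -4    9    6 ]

R1 → -1/6·R1
  [  1  0  -4/3    3    2 ]
  [ -6  3    11  -27  -21 ]
  [  3  0    -4    9    6 ]
R2 → R2 + 6·R1
  [ 1  0  -4/3   3   2 ]
  [ 0  3     3  -9  -9 ]
  [ 3  0    -4   9   6 ]
R3 → R3 − 3·R1
  [ 1  0  -4/3   3   2 ]
  [ 0  3     3  -9  -9 ]
  [ 0  0     0   0   0 ]
R2 → 1/3·R2
  [ 1  0  -4/3   3   2 ]
  [ 0  1     1  -3  -3 ]
  [ 0  0     0   0   0 ]

[[1, 0, -4/3, 3, 2], [0, 1, 1, -3, -3], [0, 0, 0, 0, 0]]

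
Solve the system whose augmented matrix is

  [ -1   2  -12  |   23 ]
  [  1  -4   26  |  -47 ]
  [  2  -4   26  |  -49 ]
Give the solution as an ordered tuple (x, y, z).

R1 -> -1·R1
R2 -> R2 − R1
R3 -> R3 − 2·R1
R2 -> -1/2·R2
R3 -> 1/2·R3
R2 -> R2 + 7·R3
R1 -> R1 − 12·R3
R1 -> R1 + 2·R2
Reading off the last column: x = -2, y = 3/2, z = -3/2.

(-2, 3/2, -3/2)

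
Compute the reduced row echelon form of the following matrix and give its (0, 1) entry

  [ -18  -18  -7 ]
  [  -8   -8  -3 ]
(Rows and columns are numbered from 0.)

Multiply R1 by -1/18.
Add 8 times R1 to R2.
Multiply R2 by 9.
Subtract 7/18 times R2 from R1.

1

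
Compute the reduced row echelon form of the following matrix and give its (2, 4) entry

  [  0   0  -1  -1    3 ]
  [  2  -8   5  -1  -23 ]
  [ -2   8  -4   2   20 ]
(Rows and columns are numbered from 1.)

R1 <-> R2
  [  2  -8   5  -1  -23 ]
  [  0   0  -1  -1    3 ]
  [ -2   8  -4   2   20 ]
R1 -> 1/2·R1
  [  1  -4  5/2  -1/2  -23/2 ]
  [  0   0   -1    -1      3 ]
  [ -2   8   -4     2     20 ]
R3 -> R3 + 2·R1
  [ 1  -4  5/2  -1/2  -23/2 ]
  [ 0   0   -1    -1      3 ]
  [ 0   0    1     1     -3 ]
R2 -> -1·R2
  [ 1  -4  5/2  -1/2  -23/2 ]
  [ 0   0    1     1     -3 ]
  [ 0   0    1     1     -3 ]
R3 -> R3 − R2
  [ 1  -4  5/2  -1/2  -23/2 ]
  [ 0   0    1     1     -3 ]
  [ 0   0    0     0      0 ]
R1 -> R1 − 5/2·R2
  [ 1  -4  0  -3  -4 ]
  [ 0   0  1   1  -3 ]
  [ 0   0  0   0   0 ]

1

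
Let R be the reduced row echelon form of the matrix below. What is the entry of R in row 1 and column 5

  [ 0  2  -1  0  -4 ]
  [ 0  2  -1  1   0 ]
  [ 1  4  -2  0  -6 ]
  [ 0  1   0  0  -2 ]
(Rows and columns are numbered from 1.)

2

r1 <-> r3
r2 → 1/2·r2
r3 → r3 − 2·r2
r4 → r4 − r2
r3 <-> r4
r3 → 2·r3
r4 → -1·r4
r3 → r3 + r4
r2 → r2 − 1/2·r4
r2 → r2 + 1/2·r3
r1 → r1 + 2·r3
r1 → r1 − 4·r2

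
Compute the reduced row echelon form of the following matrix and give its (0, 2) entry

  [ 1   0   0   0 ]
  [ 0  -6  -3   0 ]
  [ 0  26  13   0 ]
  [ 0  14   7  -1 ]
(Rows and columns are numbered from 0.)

0

Multiply R2 by -1/6.
  [ 1   0    0   0 ]
  [ 0   1  1/2   0 ]
  [ 0  26   13   0 ]
  [ 0  14    7  -1 ]
Subtract 26 times R2 from R3.
  [ 1   0    0   0 ]
  [ 0   1  1/2   0 ]
  [ 0   0    0   0 ]
  [ 0  14    7  -1 ]
Subtract 14 times R2 from R4.
  [ 1  0    0   0 ]
  [ 0  1  1/2   0 ]
  [ 0  0    0   0 ]
  [ 0  0    0  -1 ]
Swap R3 and R4.
  [ 1  0    0   0 ]
  [ 0  1  1/2   0 ]
  [ 0  0    0  -1 ]
  [ 0  0    0   0 ]
Multiply R3 by -1.
  [ 1  0    0  0 ]
  [ 0  1  1/2  0 ]
  [ 0  0    0  1 ]
  [ 0  0    0  0 ]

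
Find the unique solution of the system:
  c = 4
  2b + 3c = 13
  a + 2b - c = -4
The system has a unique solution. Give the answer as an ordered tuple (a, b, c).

Form the augmented matrix and row-reduce:
  [ 0  0   1  |   4 ]
  [ 0  2   3  |  13 ]
  [ 1  2  -1  |  -4 ]
Swap r1 and r3.
  [ 1  2  -1  |  -4 ]
  [ 0  2   3  |  13 ]
  [ 0  0   1  |   4 ]
Multiply r2 by 1/2.
  [ 1  2   -1  |    -4 ]
  [ 0  1  3/2  |  13/2 ]
  [ 0  0    1  |     4 ]
Subtract 3/2 times r3 from r2.
  [ 1  2  -1  |   -4 ]
  [ 0  1   0  |  1/2 ]
  [ 0  0   1  |    4 ]
Add r3 to r1.
  [ 1  2  0  |    0 ]
  [ 0  1  0  |  1/2 ]
  [ 0  0  1  |    4 ]
Subtract 2 times r2 from r1.
  [ 1  0  0  |   -1 ]
  [ 0  1  0  |  1/2 ]
  [ 0  0  1  |    4 ]
Reading off the last column: a = -1, b = 1/2, c = 4.

(-1, 1/2, 4)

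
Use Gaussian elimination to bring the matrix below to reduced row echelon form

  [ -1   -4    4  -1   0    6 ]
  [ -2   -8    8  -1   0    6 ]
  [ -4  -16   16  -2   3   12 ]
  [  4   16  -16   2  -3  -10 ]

[[1, 4, -4, 0, 0, 0], [0, 0, 0, 1, 0, 0], [0, 0, 0, 0, 1, 0], [0, 0, 0, 0, 0, 1]]

ρ1 := -1·ρ1
  [  1    4   -4   1   0   -6 ]
  [ -2   -8    8  -1   0    6 ]
  [ -4  -16   16  -2   3   12 ]
  [  4   16  -16   2  -3  -10 ]
ρ2 := ρ2 + 2·ρ1
  [  1    4   -4   1   0   -6 ]
  [  0    0    0   1   0   -6 ]
  [ -4  -16   16  -2   3   12 ]
  [  4   16  -16   2  -3  -10 ]
ρ3 := ρ3 + 4·ρ1
  [ 1   4   -4  1   0   -6 ]
  [ 0   0    0  1   0   -6 ]
  [ 0   0    0  2   3  -12 ]
  [ 4  16  -16  2  -3  -10 ]
ρ4 := ρ4 − 4·ρ1
  [ 1  4  -4   1   0   -6 ]
  [ 0  0   0   1   0   -6 ]
  [ 0  0   0   2   3  -12 ]
  [ 0  0   0  -2  -3   14 ]
ρ3 := ρ3 − 2·ρ2
  [ 1  4  -4   1   0  -6 ]
  [ 0  0   0   1   0  -6 ]
  [ 0  0   0   0   3   0 ]
  [ 0  0   0  -2  -3  14 ]
ρ4 := ρ4 + 2·ρ2
  [ 1  4  -4  1   0  -6 ]
  [ 0  0   0  1   0  -6 ]
  [ 0  0   0  0   3   0 ]
  [ 0  0   0  0  -3   2 ]
ρ3 := 1/3·ρ3
  [ 1  4  -4  1   0  -6 ]
  [ 0  0   0  1   0  -6 ]
  [ 0  0   0  0   1   0 ]
  [ 0  0   0  0  -3   2 ]
ρ4 := ρ4 + 3·ρ3
  [ 1  4  -4  1  0  -6 ]
  [ 0  0   0  1  0  -6 ]
  [ 0  0   0  0  1   0 ]
  [ 0  0   0  0  0   2 ]
ρ4 := 1/2·ρ4
  [ 1  4  -4  1  0  -6 ]
  [ 0  0   0  1  0  -6 ]
  [ 0  0   0  0  1   0 ]
  [ 0  0   0  0  0   1 ]
ρ2 := ρ2 + 6·ρ4
  [ 1  4  -4  1  0  -6 ]
  [ 0  0   0  1  0   0 ]
  [ 0  0   0  0  1   0 ]
  [ 0  0   0  0  0   1 ]
ρ1 := ρ1 + 6·ρ4
  [ 1  4  -4  1  0  0 ]
  [ 0  0   0  1  0  0 ]
  [ 0  0   0  0  1  0 ]
  [ 0  0   0  0  0  1 ]
ρ1 := ρ1 − ρ2
  [ 1  4  -4  0  0  0 ]
  [ 0  0   0  1  0  0 ]
  [ 0  0   0  0  1  0 ]
  [ 0  0   0  0  0  1 ]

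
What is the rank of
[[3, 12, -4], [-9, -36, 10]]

r1 := 1/3·r1
  [  1    4  -4/3 ]
  [ -9  -36    10 ]
r2 := r2 + 9·r1
  [ 1  4  -4/3 ]
  [ 0  0    -2 ]
r2 := -1/2·r2
  [ 1  4  -4/3 ]
  [ 0  0     1 ]
r1 := r1 + 4/3·r2
  [ 1  4  0 ]
  [ 0  0  1 ]
The reduced form has 2 nonzero rows.

rank = 2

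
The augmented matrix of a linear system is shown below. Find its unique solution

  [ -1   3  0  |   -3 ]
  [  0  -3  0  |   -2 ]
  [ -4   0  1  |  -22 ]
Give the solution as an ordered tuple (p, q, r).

(5, 2/3, -2)

Multiply R1 by -1.
  [  1  -3  0  |    3 ]
  [  0  -3  0  |   -2 ]
  [ -4   0  1  |  -22 ]
Add 4 times R1 to R3.
  [ 1   -3  0  |    3 ]
  [ 0   -3  0  |   -2 ]
  [ 0  -12  1  |  -10 ]
Multiply R2 by -1/3.
  [ 1   -3  0  |    3 ]
  [ 0    1  0  |  2/3 ]
  [ 0  -12  1  |  -10 ]
Add 12 times R2 to R3.
  [ 1  -3  0  |    3 ]
  [ 0   1  0  |  2/3 ]
  [ 0   0  1  |   -2 ]
Add 3 times R2 to R1.
  [ 1  0  0  |    5 ]
  [ 0  1  0  |  2/3 ]
  [ 0  0  1  |   -2 ]
Reading off the last column: p = 5, q = 2/3, r = -2.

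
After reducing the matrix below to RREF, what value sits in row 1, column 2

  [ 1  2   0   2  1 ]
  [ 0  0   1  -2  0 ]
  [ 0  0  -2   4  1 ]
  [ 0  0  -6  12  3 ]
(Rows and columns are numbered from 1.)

2

R3 → R3 + 2·R2
  [ 1  2   0   2  1 ]
  [ 0  0   1  -2  0 ]
  [ 0  0   0   0  1 ]
  [ 0  0  -6  12  3 ]
R4 → R4 + 6·R2
  [ 1  2  0   2  1 ]
  [ 0  0  1  -2  0 ]
  [ 0  0  0   0  1 ]
  [ 0  0  0   0  3 ]
R4 → R4 − 3·R3
  [ 1  2  0   2  1 ]
  [ 0  0  1  -2  0 ]
  [ 0  0  0   0  1 ]
  [ 0  0  0   0  0 ]
R1 → R1 − R3
  [ 1  2  0   2  0 ]
  [ 0  0  1  -2  0 ]
  [ 0  0  0   0  1 ]
  [ 0  0  0   0  0 ]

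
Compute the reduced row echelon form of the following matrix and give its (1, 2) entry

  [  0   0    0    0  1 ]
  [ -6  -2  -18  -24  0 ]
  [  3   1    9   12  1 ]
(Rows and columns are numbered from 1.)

Swap r1 and r2.
  [ -6  -2  -18  -24  0 ]
  [  0   0    0    0  1 ]
  [  3   1    9   12  1 ]
Multiply r1 by -1/6.
  [ 1  1/3  3   4  0 ]
  [ 0    0  0   0  1 ]
  [ 3    1  9  12  1 ]
Subtract 3 times r1 from r3.
  [ 1  1/3  3  4  0 ]
  [ 0    0  0  0  1 ]
  [ 0    0  0  0  1 ]
Subtract r2 from r3.
  [ 1  1/3  3  4  0 ]
  [ 0    0  0  0  1 ]
  [ 0    0  0  0  0 ]

1/3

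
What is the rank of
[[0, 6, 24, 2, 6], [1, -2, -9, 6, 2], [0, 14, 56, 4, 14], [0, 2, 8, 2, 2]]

rank = 3

r1 <=> r2
  [ 1  -2  -9  6   2 ]
  [ 0   6  24  2   6 ]
  [ 0  14  56  4  14 ]
  [ 0   2   8  2   2 ]
r2 → 1/6·r2
  [ 1  -2  -9    6   2 ]
  [ 0   1   4  1/3   1 ]
  [ 0  14  56    4  14 ]
  [ 0   2   8    2   2 ]
r3 → r3 − 14·r2
  [ 1  -2  -9     6  2 ]
  [ 0   1   4   1/3  1 ]
  [ 0   0   0  -2/3  0 ]
  [ 0   2   8     2  2 ]
r4 → r4 − 2·r2
  [ 1  -2  -9     6  2 ]
  [ 0   1   4   1/3  1 ]
  [ 0   0   0  -2/3  0 ]
  [ 0   0   0   4/3  0 ]
r3 → -3/2·r3
  [ 1  -2  -9    6  2 ]
  [ 0   1   4  1/3  1 ]
  [ 0   0   0    1  0 ]
  [ 0   0   0  4/3  0 ]
r4 → r4 − 4/3·r3
  [ 1  -2  -9    6  2 ]
  [ 0   1   4  1/3  1 ]
  [ 0   0   0    1  0 ]
  [ 0   0   0    0  0 ]
r2 → r2 − 1/3·r3
  [ 1  -2  -9  6  2 ]
  [ 0   1   4  0  1 ]
  [ 0   0   0  1  0 ]
  [ 0   0   0  0  0 ]
r1 → r1 − 6·r3
  [ 1  -2  -9  0  2 ]
  [ 0   1   4  0  1 ]
  [ 0   0   0  1  0 ]
  [ 0   0   0  0  0 ]
r1 → r1 + 2·r2
  [ 1  0  -1  0  4 ]
  [ 0  1   4  0  1 ]
  [ 0  0   0  1  0 ]
  [ 0  0   0  0  0 ]
The reduced form has 3 nonzero rows.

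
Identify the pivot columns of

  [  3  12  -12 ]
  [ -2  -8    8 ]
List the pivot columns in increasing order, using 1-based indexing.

1

Multiply R1 by 1/3.
Add 2 times R1 to R2.
Pivot columns are the columns containing a leading 1.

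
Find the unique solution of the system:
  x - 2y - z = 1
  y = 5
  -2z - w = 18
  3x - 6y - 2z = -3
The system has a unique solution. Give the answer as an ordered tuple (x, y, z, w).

(5, 5, -6, -6)

Form the augmented matrix and row-reduce:
  [ 1  -2  -1   0  |   1 ]
  [ 0   1   0   0  |   5 ]
  [ 0   0  -2  -1  |  18 ]
  [ 3  -6  -2   0  |  -3 ]
R4 -> R4 − 3·R1
  [ 1  -2  -1   0  |   1 ]
  [ 0   1   0   0  |   5 ]
  [ 0   0  -2  -1  |  18 ]
  [ 0   0   1   0  |  -6 ]
R3 -> -1/2·R3
  [ 1  -2  -1    0  |   1 ]
  [ 0   1   0    0  |   5 ]
  [ 0   0   1  1/2  |  -9 ]
  [ 0   0   1    0  |  -6 ]
R4 -> R4 − R3
  [ 1  -2  -1     0  |   1 ]
  [ 0   1   0     0  |   5 ]
  [ 0   0   1   1/2  |  -9 ]
  [ 0   0   0  -1/2  |   3 ]
R4 -> -2·R4
  [ 1  -2  -1    0  |   1 ]
  [ 0   1   0    0  |   5 ]
  [ 0   0   1  1/2  |  -9 ]
  [ 0   0   0    1  |  -6 ]
R3 -> R3 − 1/2·R4
  [ 1  -2  -1  0  |   1 ]
  [ 0   1   0  0  |   5 ]
  [ 0   0   1  0  |  -6 ]
  [ 0   0   0  1  |  -6 ]
R1 -> R1 + R3
  [ 1  -2  0  0  |  -5 ]
  [ 0   1  0  0  |   5 ]
  [ 0   0  1  0  |  -6 ]
  [ 0   0  0  1  |  -6 ]
R1 -> R1 + 2·R2
  [ 1  0  0  0  |   5 ]
  [ 0  1  0  0  |   5 ]
  [ 0  0  1  0  |  -6 ]
  [ 0  0  0  1  |  -6 ]
Reading off the last column: x = 5, y = 5, z = -6, w = -6.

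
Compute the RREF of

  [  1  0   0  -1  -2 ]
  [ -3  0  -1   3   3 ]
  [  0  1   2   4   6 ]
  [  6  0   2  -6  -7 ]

[[1, 0, 0, -1, 0], [0, 1, 0, 4, 0], [0, 0, 1, 0, 0], [0, 0, 0, 0, 1]]

R2 -> R2 + 3·R1
  [ 1  0   0  -1  -2 ]
  [ 0  0  -1   0  -3 ]
  [ 0  1   2   4   6 ]
  [ 6  0   2  -6  -7 ]
R4 -> R4 − 6·R1
  [ 1  0   0  -1  -2 ]
  [ 0  0  -1   0  -3 ]
  [ 0  1   2   4   6 ]
  [ 0  0   2   0   5 ]
R2 <-> R3
  [ 1  0   0  -1  -2 ]
  [ 0  1   2   4   6 ]
  [ 0  0  -1   0  -3 ]
  [ 0  0   2   0   5 ]
R3 -> -1·R3
  [ 1  0  0  -1  -2 ]
  [ 0  1  2   4   6 ]
  [ 0  0  1   0   3 ]
  [ 0  0  2   0   5 ]
R4 -> R4 − 2·R3
  [ 1  0  0  -1  -2 ]
  [ 0  1  2   4   6 ]
  [ 0  0  1   0   3 ]
  [ 0  0  0   0  -1 ]
R4 -> -1·R4
  [ 1  0  0  -1  -2 ]
  [ 0  1  2   4   6 ]
  [ 0  0  1   0   3 ]
  [ 0  0  0   0   1 ]
R3 -> R3 − 3·R4
  [ 1  0  0  -1  -2 ]
  [ 0  1  2   4   6 ]
  [ 0  0  1   0   0 ]
  [ 0  0  0   0   1 ]
R2 -> R2 − 6·R4
  [ 1  0  0  -1  -2 ]
  [ 0  1  2   4   0 ]
  [ 0  0  1   0   0 ]
  [ 0  0  0   0   1 ]
R1 -> R1 + 2·R4
  [ 1  0  0  -1  0 ]
  [ 0  1  2   4  0 ]
  [ 0  0  1   0  0 ]
  [ 0  0  0   0  1 ]
R2 -> R2 − 2·R3
  [ 1  0  0  -1  0 ]
  [ 0  1  0   4  0 ]
  [ 0  0  1   0  0 ]
  [ 0  0  0   0  1 ]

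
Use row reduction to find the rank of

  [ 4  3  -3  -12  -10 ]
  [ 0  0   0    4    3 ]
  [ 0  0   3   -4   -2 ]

R1 ← 1/4·R1
  [ 1  3/4  -3/4  -3  -5/2 ]
  [ 0    0     0   4     3 ]
  [ 0    0     3  -4    -2 ]
R2 ↔ R3
  [ 1  3/4  -3/4  -3  -5/2 ]
  [ 0    0     3  -4    -2 ]
  [ 0    0     0   4     3 ]
R2 ← 1/3·R2
  [ 1  3/4  -3/4    -3  -5/2 ]
  [ 0    0     1  -4/3  -2/3 ]
  [ 0    0     0     4     3 ]
R3 ← 1/4·R3
  [ 1  3/4  -3/4    -3  -5/2 ]
  [ 0    0     1  -4/3  -2/3 ]
  [ 0    0     0     1   3/4 ]
R2 ← R2 + 4/3·R3
  [ 1  3/4  -3/4  -3  -5/2 ]
  [ 0    0     1   0   1/3 ]
  [ 0    0     0   1   3/4 ]
R1 ← R1 + 3·R3
  [ 1  3/4  -3/4  0  -1/4 ]
  [ 0    0     1  0   1/3 ]
  [ 0    0     0  1   3/4 ]
R1 ← R1 + 3/4·R2
  [ 1  3/4  0  0    0 ]
  [ 0    0  1  0  1/3 ]
  [ 0    0  0  1  3/4 ]
The reduced form has 3 nonzero rows.

rank = 3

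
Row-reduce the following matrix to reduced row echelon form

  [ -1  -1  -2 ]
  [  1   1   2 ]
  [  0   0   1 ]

[[1, 1, 0], [0, 0, 1], [0, 0, 0]]

Multiply R1 by -1.
  [ 1  1  2 ]
  [ 1  1  2 ]
  [ 0  0  1 ]
Subtract R1 from R2.
  [ 1  1  2 ]
  [ 0  0  0 ]
  [ 0  0  1 ]
Swap R2 and R3.
  [ 1  1  2 ]
  [ 0  0  1 ]
  [ 0  0  0 ]
Subtract 2 times R2 from R1.
  [ 1  1  0 ]
  [ 0  0  1 ]
  [ 0  0  0 ]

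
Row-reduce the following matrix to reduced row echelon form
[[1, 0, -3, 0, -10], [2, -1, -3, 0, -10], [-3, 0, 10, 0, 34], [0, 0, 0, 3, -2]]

ρ2 → ρ2 − 2·ρ1
  [  1   0  -3  0  -10 ]
  [  0  -1   3  0   10 ]
  [ -3   0  10  0   34 ]
  [  0   0   0  3   -2 ]
ρ3 → ρ3 + 3·ρ1
  [ 1   0  -3  0  -10 ]
  [ 0  -1   3  0   10 ]
  [ 0   0   1  0    4 ]
  [ 0   0   0  3   -2 ]
ρ2 → -1·ρ2
  [ 1  0  -3  0  -10 ]
  [ 0  1  -3  0  -10 ]
  [ 0  0   1  0    4 ]
  [ 0  0   0  3   -2 ]
ρ4 → 1/3·ρ4
  [ 1  0  -3  0   -10 ]
  [ 0  1  -3  0   -10 ]
  [ 0  0   1  0     4 ]
  [ 0  0   0  1  -2/3 ]
ρ2 → ρ2 + 3·ρ3
  [ 1  0  -3  0   -10 ]
  [ 0  1   0  0     2 ]
  [ 0  0   1  0     4 ]
  [ 0  0   0  1  -2/3 ]
ρ1 → ρ1 + 3·ρ3
  [ 1  0  0  0     2 ]
  [ 0  1  0  0     2 ]
  [ 0  0  1  0     4 ]
  [ 0  0  0  1  -2/3 ]

[[1, 0, 0, 0, 2], [0, 1, 0, 0, 2], [0, 0, 1, 0, 4], [0, 0, 0, 1, -2/3]]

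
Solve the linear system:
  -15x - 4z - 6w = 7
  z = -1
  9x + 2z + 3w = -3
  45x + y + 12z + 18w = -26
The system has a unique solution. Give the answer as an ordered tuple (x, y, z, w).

Form the augmented matrix and row-reduce:
  [ -15  0  -4  -6  |    7 ]
  [   0  0   1   0  |   -1 ]
  [   9  0   2   3  |   -3 ]
  [  45  1  12  18  |  -26 ]
ρ1 → -1/15·ρ1
  [  1  0  4/15  2/5  |  -7/15 ]
  [  0  0     1    0  |     -1 ]
  [  9  0     2    3  |     -3 ]
  [ 45  1    12   18  |    -26 ]
ρ3 → ρ3 − 9·ρ1
  [  1  0  4/15   2/5  |  -7/15 ]
  [  0  0     1     0  |     -1 ]
  [  0  0  -2/5  -3/5  |    6/5 ]
  [ 45  1    12    18  |    -26 ]
ρ4 → ρ4 − 45·ρ1
  [ 1  0  4/15   2/5  |  -7/15 ]
  [ 0  0     1     0  |     -1 ]
  [ 0  0  -2/5  -3/5  |    6/5 ]
  [ 0  1     0     0  |     -5 ]
ρ2 <=> ρ4
  [ 1  0  4/15   2/5  |  -7/15 ]
  [ 0  1     0     0  |     -5 ]
  [ 0  0  -2/5  -3/5  |    6/5 ]
  [ 0  0     1     0  |     -1 ]
ρ3 → -5/2·ρ3
  [ 1  0  4/15  2/5  |  -7/15 ]
  [ 0  1     0    0  |     -5 ]
  [ 0  0     1  3/2  |     -3 ]
  [ 0  0     1    0  |     -1 ]
ρ4 → ρ4 − ρ3
  [ 1  0  4/15   2/5  |  -7/15 ]
  [ 0  1     0     0  |     -5 ]
  [ 0  0     1   3/2  |     -3 ]
  [ 0  0     0  -3/2  |      2 ]
ρ4 → -2/3·ρ4
  [ 1  0  4/15  2/5  |  -7/15 ]
  [ 0  1     0    0  |     -5 ]
  [ 0  0     1  3/2  |     -3 ]
  [ 0  0     0    1  |   -4/3 ]
ρ3 → ρ3 − 3/2·ρ4
  [ 1  0  4/15  2/5  |  -7/15 ]
  [ 0  1     0    0  |     -5 ]
  [ 0  0     1    0  |     -1 ]
  [ 0  0     0    1  |   -4/3 ]
ρ1 → ρ1 − 2/5·ρ4
  [ 1  0  4/15  0  |  1/15 ]
  [ 0  1     0  0  |    -5 ]
  [ 0  0     1  0  |    -1 ]
  [ 0  0     0  1  |  -4/3 ]
ρ1 → ρ1 − 4/15·ρ3
  [ 1  0  0  0  |   1/3 ]
  [ 0  1  0  0  |    -5 ]
  [ 0  0  1  0  |    -1 ]
  [ 0  0  0  1  |  -4/3 ]
Reading off the last column: x = 1/3, y = -5, z = -1, w = -4/3.

(1/3, -5, -1, -4/3)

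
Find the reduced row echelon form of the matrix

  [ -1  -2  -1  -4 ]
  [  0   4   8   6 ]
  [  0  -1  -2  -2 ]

ρ1 ← -1·ρ1
  [ 1   2   1   4 ]
  [ 0   4   8   6 ]
  [ 0  -1  -2  -2 ]
ρ2 ← 1/4·ρ2
  [ 1   2   1    4 ]
  [ 0   1   2  3/2 ]
  [ 0  -1  -2   -2 ]
ρ3 ← ρ3 + ρ2
  [ 1  2  1     4 ]
  [ 0  1  2   3/2 ]
  [ 0  0  0  -1/2 ]
ρ3 ← -2·ρ3
  [ 1  2  1    4 ]
  [ 0  1  2  3/2 ]
  [ 0  0  0    1 ]
ρ2 ← ρ2 − 3/2·ρ3
  [ 1  2  1  4 ]
  [ 0  1  2  0 ]
  [ 0  0  0  1 ]
ρ1 ← ρ1 − 4·ρ3
  [ 1  2  1  0 ]
  [ 0  1  2  0 ]
  [ 0  0  0  1 ]
ρ1 ← ρ1 − 2·ρ2
  [ 1  0  -3  0 ]
  [ 0  1   2  0 ]
  [ 0  0   0  1 ]

[[1, 0, -3, 0], [0, 1, 2, 0], [0, 0, 0, 1]]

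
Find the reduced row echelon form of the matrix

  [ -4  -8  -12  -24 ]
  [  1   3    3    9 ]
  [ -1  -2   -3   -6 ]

[[1, 0, 3, 0], [0, 1, 0, 3], [0, 0, 0, 0]]

ρ1 ← -1/4·ρ1
  [  1   2   3   6 ]
  [  1   3   3   9 ]
  [ -1  -2  -3  -6 ]
ρ2 ← ρ2 − ρ1
  [  1   2   3   6 ]
  [  0   1   0   3 ]
  [ -1  -2  -3  -6 ]
ρ3 ← ρ3 + ρ1
  [ 1  2  3  6 ]
  [ 0  1  0  3 ]
  [ 0  0  0  0 ]
ρ1 ← ρ1 − 2·ρ2
  [ 1  0  3  0 ]
  [ 0  1  0  3 ]
  [ 0  0  0  0 ]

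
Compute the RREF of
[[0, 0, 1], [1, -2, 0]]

[[1, -2, 0], [0, 0, 1]]

R1 <-> R2
  [ 1  -2  0 ]
  [ 0   0  1 ]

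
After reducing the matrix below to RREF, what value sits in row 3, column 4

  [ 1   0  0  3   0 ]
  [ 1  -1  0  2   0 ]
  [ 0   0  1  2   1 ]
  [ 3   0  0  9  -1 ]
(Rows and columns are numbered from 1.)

r2 -> r2 − r1
r4 -> r4 − 3·r1
r2 -> -1·r2
r4 -> -1·r4
r3 -> r3 − r4

2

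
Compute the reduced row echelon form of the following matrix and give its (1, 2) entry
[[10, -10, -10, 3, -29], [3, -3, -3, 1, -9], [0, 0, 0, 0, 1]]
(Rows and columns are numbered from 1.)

R1 := 1/10·R1
  [ 1  -1  -1  3/10  -29/10 ]
  [ 3  -3  -3     1      -9 ]
  [ 0   0   0     0       1 ]
R2 := R2 − 3·R1
  [ 1  -1  -1  3/10  -29/10 ]
  [ 0   0   0  1/10   -3/10 ]
  [ 0   0   0     0       1 ]
R2 := 10·R2
  [ 1  -1  -1  3/10  -29/10 ]
  [ 0   0   0     1      -3 ]
  [ 0   0   0     0       1 ]
R2 := R2 + 3·R3
  [ 1  -1  -1  3/10  -29/10 ]
  [ 0   0   0     1       0 ]
  [ 0   0   0     0       1 ]
R1 := R1 + 29/10·R3
  [ 1  -1  -1  3/10  0 ]
  [ 0   0   0     1  0 ]
  [ 0   0   0     0  1 ]
R1 := R1 − 3/10·R2
  [ 1  -1  -1  0  0 ]
  [ 0   0   0  1  0 ]
  [ 0   0   0  0  1 ]

-1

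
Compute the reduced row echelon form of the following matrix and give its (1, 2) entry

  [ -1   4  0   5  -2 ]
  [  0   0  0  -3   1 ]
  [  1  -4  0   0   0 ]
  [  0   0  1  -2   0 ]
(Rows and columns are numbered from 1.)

-4

Multiply R1 by -1.
Subtract R1 from R3.
Swap R2 and R4.
Multiply R3 by 1/5.
Add 3 times R3 to R4.
Multiply R4 by -5.
Add 2/5 times R4 to R3.
Subtract 2 times R4 from R1.
Add 2 times R3 to R2.
Add 5 times R3 to R1.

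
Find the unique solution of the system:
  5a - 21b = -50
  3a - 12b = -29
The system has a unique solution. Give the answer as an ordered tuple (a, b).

(-3, 5/3)

Form the augmented matrix and row-reduce:
  [ 5  -21  |  -50 ]
  [ 3  -12  |  -29 ]
ρ1 ← 1/5·ρ1
  [ 1  -21/5  |  -10 ]
  [ 3    -12  |  -29 ]
ρ2 ← ρ2 − 3·ρ1
  [ 1  -21/5  |  -10 ]
  [ 0    3/5  |    1 ]
ρ2 ← 5/3·ρ2
  [ 1  -21/5  |  -10 ]
  [ 0      1  |  5/3 ]
ρ1 ← ρ1 + 21/5·ρ2
  [ 1  0  |   -3 ]
  [ 0  1  |  5/3 ]
Reading off the last column: a = -3, b = 5/3.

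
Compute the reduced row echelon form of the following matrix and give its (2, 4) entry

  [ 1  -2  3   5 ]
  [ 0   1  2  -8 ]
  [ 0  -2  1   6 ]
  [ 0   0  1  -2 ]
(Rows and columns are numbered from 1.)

-4

ρ3 := ρ3 + 2·ρ2
  [ 1  -2  3    5 ]
  [ 0   1  2   -8 ]
  [ 0   0  5  -10 ]
  [ 0   0  1   -2 ]
ρ3 := 1/5·ρ3
  [ 1  -2  3   5 ]
  [ 0   1  2  -8 ]
  [ 0   0  1  -2 ]
  [ 0   0  1  -2 ]
ρ4 := ρ4 − ρ3
  [ 1  -2  3   5 ]
  [ 0   1  2  -8 ]
  [ 0   0  1  -2 ]
  [ 0   0  0   0 ]
ρ2 := ρ2 − 2·ρ3
  [ 1  -2  3   5 ]
  [ 0   1  0  -4 ]
  [ 0   0  1  -2 ]
  [ 0   0  0   0 ]
ρ1 := ρ1 − 3·ρ3
  [ 1  -2  0  11 ]
  [ 0   1  0  -4 ]
  [ 0   0  1  -2 ]
  [ 0   0  0   0 ]
ρ1 := ρ1 + 2·ρ2
  [ 1  0  0   3 ]
  [ 0  1  0  -4 ]
  [ 0  0  1  -2 ]
  [ 0  0  0   0 ]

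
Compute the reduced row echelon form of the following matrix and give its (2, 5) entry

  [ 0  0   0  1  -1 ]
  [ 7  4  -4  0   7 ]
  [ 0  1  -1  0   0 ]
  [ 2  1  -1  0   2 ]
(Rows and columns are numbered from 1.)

0

r1 <=> r2
  [ 7  4  -4  0   7 ]
  [ 0  0   0  1  -1 ]
  [ 0  1  -1  0   0 ]
  [ 2  1  -1  0   2 ]
r1 -> 1/7·r1
  [ 1  4/7  -4/7  0   1 ]
  [ 0    0     0  1  -1 ]
  [ 0    1    -1  0   0 ]
  [ 2    1    -1  0   2 ]
r4 -> r4 − 2·r1
  [ 1   4/7  -4/7  0   1 ]
  [ 0     0     0  1  -1 ]
  [ 0     1    -1  0   0 ]
  [ 0  -1/7   1/7  0   0 ]
r2 <=> r3
  [ 1   4/7  -4/7  0   1 ]
  [ 0     1    -1  0   0 ]
  [ 0     0     0  1  -1 ]
  [ 0  -1/7   1/7  0   0 ]
r4 -> r4 + 1/7·r2
  [ 1  4/7  -4/7  0   1 ]
  [ 0    1    -1  0   0 ]
  [ 0    0     0  1  -1 ]
  [ 0    0     0  0   0 ]
r1 -> r1 − 4/7·r2
  [ 1  0   0  0   1 ]
  [ 0  1  -1  0   0 ]
  [ 0  0   0  1  -1 ]
  [ 0  0   0  0   0 ]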